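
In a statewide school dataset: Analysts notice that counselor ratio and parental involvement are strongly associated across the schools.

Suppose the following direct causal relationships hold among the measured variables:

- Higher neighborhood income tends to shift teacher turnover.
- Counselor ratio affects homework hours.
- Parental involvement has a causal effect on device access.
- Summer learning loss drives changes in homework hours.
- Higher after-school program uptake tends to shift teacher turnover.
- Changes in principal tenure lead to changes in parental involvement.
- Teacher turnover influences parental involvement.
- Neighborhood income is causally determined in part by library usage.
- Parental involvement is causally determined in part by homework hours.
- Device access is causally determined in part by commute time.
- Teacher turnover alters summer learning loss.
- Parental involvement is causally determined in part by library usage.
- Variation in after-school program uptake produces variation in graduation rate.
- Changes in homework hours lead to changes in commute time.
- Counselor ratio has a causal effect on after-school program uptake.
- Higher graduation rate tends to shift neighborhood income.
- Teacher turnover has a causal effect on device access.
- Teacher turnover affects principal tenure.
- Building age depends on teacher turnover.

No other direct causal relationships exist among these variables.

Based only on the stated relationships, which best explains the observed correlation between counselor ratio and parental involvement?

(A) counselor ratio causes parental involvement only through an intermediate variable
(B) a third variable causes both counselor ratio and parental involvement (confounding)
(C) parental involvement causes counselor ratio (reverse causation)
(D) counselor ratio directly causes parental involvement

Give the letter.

A

Counselor ratio reaches parental involvement through counselor ratio → homework hours → parental involvement — an indirect causal chain with no direct counselor ratio → parental involvement link. No variable causes both counselor ratio and parental involvement, so confounding is ruled out; the effect is mediated.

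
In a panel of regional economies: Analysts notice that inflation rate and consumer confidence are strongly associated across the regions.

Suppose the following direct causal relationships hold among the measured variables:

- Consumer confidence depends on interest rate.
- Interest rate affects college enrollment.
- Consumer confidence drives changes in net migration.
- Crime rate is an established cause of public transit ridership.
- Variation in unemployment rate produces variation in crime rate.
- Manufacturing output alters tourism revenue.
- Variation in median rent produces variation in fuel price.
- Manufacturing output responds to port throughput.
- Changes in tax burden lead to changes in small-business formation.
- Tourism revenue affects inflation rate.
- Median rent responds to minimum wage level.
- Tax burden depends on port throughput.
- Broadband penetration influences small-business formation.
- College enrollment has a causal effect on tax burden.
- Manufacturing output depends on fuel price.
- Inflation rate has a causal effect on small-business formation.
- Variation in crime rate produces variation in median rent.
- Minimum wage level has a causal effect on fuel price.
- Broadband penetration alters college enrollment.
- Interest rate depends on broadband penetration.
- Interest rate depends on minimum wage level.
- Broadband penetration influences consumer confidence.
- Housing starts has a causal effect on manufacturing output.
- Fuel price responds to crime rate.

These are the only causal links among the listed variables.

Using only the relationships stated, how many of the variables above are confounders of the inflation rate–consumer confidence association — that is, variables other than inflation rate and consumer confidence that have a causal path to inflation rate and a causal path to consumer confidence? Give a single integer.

1

The common causes are: minimum wage level (to inflation rate via minimum wage level → fuel price → manufacturing output → tourism revenue → inflation rate; to consumer confidence via minimum wage level → interest rate → consumer confidence).
Every other variable lacks a causal path to at least one of inflation rate and consumer confidence.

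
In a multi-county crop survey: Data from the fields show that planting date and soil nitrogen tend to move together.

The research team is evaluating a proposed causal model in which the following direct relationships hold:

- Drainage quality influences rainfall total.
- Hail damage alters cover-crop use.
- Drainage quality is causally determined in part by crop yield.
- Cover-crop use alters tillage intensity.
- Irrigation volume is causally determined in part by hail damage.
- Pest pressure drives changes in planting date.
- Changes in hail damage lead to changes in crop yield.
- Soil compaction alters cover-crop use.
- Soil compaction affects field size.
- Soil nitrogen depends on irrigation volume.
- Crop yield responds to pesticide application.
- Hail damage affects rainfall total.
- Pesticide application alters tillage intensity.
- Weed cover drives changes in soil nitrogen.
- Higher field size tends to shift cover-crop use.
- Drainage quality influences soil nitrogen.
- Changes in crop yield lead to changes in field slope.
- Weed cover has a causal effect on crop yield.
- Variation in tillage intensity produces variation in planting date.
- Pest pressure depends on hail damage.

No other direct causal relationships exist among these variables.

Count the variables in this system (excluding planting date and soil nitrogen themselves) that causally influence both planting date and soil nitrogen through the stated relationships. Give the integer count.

The common causes are: hail damage (to planting date via hail damage → pest pressure → planting date; to soil nitrogen via hail damage → irrigation volume → soil nitrogen); pesticide application (to planting date via pesticide application → tillage intensity → planting date; to soil nitrogen via pesticide application → crop yield → drainage quality → soil nitrogen).
Every other variable lacks a causal path to at least one of planting date and soil nitrogen.

2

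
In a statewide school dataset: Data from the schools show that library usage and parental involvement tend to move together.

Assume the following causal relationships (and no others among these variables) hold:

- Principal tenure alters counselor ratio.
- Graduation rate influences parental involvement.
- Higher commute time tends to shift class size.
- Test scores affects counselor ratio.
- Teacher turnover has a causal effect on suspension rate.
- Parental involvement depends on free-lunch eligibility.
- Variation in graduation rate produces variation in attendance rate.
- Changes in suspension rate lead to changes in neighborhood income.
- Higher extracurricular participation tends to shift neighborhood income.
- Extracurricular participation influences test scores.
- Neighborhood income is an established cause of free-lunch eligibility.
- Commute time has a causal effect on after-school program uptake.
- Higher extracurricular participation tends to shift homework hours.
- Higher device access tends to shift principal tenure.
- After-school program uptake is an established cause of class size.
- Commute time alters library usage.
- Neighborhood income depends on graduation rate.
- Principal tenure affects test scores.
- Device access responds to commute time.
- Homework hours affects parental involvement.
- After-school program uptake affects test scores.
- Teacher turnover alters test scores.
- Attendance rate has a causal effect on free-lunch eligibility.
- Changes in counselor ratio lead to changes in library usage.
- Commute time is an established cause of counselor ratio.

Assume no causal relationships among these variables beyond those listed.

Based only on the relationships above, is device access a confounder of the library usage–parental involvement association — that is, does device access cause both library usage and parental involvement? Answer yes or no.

no

Device access has no stated causal path to parental involvement. A confounder must cause both variables, so device access does not qualify.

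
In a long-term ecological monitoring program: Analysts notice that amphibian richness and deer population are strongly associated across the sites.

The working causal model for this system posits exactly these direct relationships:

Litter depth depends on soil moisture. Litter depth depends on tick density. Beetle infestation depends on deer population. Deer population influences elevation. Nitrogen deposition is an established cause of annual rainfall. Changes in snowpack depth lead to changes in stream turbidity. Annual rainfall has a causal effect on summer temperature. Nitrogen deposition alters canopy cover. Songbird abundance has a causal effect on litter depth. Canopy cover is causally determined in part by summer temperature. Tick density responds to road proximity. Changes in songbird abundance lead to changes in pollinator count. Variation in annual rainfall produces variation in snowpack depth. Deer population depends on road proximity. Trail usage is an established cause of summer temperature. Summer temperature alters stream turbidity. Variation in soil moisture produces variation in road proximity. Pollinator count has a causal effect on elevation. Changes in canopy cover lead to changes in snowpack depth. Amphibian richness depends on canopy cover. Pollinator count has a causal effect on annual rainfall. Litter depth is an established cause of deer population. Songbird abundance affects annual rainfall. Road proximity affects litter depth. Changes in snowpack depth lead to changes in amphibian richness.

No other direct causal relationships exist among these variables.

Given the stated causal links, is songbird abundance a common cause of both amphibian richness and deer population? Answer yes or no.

yes

Songbird abundance has a causal path to amphibian richness (songbird abundance → annual rainfall → snowpack depth → amphibian richness) and to deer population (songbird abundance → litter depth → deer population), so it is a common cause of both — a confounder.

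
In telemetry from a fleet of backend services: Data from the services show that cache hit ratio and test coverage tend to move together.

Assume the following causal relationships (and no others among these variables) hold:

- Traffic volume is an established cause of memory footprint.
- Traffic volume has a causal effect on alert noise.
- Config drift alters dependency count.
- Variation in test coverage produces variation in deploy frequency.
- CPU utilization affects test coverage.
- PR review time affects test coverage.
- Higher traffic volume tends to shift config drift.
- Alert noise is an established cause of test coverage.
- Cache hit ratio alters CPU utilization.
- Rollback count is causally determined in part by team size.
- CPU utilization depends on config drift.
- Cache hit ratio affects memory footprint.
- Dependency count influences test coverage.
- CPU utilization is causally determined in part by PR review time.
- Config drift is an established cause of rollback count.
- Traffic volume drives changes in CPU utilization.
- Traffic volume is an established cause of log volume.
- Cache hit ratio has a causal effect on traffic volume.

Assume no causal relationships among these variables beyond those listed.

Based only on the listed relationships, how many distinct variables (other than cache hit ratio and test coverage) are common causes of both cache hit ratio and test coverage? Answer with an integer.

0

No listed variable has a causal path to both cache hit ratio and test coverage, so there are no common causes.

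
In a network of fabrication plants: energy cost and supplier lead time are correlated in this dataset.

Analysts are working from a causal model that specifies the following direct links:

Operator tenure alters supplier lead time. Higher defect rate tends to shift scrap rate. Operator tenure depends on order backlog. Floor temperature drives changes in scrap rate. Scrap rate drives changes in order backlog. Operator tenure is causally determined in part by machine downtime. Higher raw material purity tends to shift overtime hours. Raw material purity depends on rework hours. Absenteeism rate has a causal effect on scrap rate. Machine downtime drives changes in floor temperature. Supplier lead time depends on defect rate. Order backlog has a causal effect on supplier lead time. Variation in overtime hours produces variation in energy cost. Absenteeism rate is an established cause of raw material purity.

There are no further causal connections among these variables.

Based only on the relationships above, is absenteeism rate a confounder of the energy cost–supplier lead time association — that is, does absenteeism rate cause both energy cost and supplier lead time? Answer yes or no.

Absenteeism rate has a causal path to energy cost (absenteeism rate → raw material purity → overtime hours → energy cost) and to supplier lead time (absenteeism rate → scrap rate → order backlog → supplier lead time), so it is a common cause of both — a confounder.

yes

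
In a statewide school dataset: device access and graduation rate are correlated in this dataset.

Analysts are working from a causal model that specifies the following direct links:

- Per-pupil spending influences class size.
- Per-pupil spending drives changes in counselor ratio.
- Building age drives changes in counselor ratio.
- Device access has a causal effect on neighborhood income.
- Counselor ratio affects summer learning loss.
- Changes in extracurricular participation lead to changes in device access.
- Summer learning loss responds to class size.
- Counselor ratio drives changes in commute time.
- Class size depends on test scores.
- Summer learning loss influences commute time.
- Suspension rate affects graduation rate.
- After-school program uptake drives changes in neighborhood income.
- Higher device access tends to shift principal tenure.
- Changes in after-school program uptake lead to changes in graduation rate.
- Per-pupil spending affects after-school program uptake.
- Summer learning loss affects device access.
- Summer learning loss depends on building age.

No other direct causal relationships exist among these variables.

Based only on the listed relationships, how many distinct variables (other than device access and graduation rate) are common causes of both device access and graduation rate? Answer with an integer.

The common causes are: per-pupil spending (to device access via per-pupil spending → class size → summer learning loss → device access; to graduation rate via per-pupil spending → after-school program uptake → graduation rate).
Every other variable lacks a causal path to at least one of device access and graduation rate.

1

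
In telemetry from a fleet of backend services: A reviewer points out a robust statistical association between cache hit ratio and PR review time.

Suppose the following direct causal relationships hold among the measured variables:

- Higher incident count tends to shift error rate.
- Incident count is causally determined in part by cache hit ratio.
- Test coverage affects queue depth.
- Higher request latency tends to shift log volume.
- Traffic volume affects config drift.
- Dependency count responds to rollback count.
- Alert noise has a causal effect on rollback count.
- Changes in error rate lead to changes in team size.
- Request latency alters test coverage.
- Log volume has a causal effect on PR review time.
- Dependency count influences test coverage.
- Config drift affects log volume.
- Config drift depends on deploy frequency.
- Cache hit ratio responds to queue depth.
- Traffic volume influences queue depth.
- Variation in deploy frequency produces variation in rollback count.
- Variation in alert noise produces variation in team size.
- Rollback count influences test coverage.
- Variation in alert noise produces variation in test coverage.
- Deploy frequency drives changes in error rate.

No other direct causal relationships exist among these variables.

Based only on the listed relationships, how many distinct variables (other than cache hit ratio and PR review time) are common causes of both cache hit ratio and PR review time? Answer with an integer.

3

The common causes are: deploy frequency (to cache hit ratio via deploy frequency → rollback count → test coverage → queue depth → cache hit ratio; to PR review time via deploy frequency → config drift → log volume → PR review time); request latency (to cache hit ratio via request latency → test coverage → queue depth → cache hit ratio; to PR review time via request latency → log volume → PR review time); traffic volume (to cache hit ratio via traffic volume → queue depth → cache hit ratio; to PR review time via traffic volume → config drift → log volume → PR review time).
Every other variable lacks a causal path to at least one of cache hit ratio and PR review time.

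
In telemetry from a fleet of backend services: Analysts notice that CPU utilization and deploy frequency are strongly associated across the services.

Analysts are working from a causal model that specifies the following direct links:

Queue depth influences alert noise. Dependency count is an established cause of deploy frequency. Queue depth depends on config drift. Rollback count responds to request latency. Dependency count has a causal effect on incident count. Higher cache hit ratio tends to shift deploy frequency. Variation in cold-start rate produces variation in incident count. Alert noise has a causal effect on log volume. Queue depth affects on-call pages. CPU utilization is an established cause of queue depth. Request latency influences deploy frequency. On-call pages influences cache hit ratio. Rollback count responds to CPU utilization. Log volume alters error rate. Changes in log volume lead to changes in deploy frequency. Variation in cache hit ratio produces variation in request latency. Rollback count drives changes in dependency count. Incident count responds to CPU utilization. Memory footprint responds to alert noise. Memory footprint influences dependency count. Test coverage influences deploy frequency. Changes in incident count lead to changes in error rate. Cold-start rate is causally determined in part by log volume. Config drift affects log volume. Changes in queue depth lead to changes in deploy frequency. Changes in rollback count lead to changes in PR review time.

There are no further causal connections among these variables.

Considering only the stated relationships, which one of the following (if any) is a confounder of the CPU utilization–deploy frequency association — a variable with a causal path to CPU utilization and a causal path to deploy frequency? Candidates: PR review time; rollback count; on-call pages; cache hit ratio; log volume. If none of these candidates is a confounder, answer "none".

None of the listed candidates has causal paths to both CPU utilization and deploy frequency in the stated relationships, so none is a common cause.

none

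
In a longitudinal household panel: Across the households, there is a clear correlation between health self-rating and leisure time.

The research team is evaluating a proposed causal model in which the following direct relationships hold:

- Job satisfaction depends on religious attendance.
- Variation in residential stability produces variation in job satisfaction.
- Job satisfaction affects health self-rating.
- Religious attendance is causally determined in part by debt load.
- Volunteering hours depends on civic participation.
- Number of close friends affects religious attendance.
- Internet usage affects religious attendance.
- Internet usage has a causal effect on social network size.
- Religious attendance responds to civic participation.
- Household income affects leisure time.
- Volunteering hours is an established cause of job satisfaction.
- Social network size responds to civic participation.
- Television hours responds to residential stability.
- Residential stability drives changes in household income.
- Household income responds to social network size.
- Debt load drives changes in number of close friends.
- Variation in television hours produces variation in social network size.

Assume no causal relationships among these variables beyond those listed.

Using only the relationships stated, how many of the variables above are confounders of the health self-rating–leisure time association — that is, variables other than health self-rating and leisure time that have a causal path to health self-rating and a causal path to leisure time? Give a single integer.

The common causes are: civic participation (to health self-rating via civic participation → volunteering hours → job satisfaction → health self-rating; to leisure time via civic participation → social network size → household income → leisure time); internet usage (to health self-rating via internet usage → religious attendance → job satisfaction → health self-rating; to leisure time via internet usage → social network size → household income → leisure time); residential stability (to health self-rating via residential stability → job satisfaction → health self-rating; to leisure time via residential stability → household income → leisure time).
Every other variable lacks a causal path to at least one of health self-rating and leisure time.

3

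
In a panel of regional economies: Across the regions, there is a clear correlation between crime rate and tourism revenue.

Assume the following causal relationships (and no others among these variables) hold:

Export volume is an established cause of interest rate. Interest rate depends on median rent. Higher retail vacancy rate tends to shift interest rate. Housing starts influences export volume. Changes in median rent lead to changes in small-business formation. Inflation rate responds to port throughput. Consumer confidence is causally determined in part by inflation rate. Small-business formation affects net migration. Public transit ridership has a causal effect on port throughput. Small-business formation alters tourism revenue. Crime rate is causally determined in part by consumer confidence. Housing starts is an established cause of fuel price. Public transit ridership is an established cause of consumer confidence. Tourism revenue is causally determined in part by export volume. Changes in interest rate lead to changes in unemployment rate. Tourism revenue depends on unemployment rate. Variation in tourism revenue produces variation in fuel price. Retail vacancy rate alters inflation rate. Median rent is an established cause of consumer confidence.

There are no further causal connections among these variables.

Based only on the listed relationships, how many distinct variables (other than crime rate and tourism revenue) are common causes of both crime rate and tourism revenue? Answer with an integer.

2

The common causes are: median rent (to crime rate via median rent → consumer confidence → crime rate; to tourism revenue via median rent → small-business formation → tourism revenue); retail vacancy rate (to crime rate via retail vacancy rate → inflation rate → consumer confidence → crime rate; to tourism revenue via retail vacancy rate → interest rate → unemployment rate → tourism revenue).
Every other variable lacks a causal path to at least one of crime rate and tourism revenue.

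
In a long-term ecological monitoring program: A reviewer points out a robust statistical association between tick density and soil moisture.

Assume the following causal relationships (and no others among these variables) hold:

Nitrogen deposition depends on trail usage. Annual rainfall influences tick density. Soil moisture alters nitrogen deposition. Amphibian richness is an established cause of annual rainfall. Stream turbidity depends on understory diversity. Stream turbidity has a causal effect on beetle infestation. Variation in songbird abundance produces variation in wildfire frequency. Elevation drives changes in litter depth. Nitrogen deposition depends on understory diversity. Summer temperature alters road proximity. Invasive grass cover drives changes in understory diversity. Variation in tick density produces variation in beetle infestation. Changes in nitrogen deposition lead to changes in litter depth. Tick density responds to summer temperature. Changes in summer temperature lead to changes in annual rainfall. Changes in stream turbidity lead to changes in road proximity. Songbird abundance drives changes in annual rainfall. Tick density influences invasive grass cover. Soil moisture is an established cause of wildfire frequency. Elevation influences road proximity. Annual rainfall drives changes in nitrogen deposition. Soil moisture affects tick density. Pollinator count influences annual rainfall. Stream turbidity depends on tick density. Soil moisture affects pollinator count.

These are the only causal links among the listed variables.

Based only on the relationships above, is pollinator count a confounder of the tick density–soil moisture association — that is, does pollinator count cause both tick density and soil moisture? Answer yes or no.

no

Pollinator count has no stated causal path to soil moisture. A confounder must cause both variables, so pollinator count does not qualify.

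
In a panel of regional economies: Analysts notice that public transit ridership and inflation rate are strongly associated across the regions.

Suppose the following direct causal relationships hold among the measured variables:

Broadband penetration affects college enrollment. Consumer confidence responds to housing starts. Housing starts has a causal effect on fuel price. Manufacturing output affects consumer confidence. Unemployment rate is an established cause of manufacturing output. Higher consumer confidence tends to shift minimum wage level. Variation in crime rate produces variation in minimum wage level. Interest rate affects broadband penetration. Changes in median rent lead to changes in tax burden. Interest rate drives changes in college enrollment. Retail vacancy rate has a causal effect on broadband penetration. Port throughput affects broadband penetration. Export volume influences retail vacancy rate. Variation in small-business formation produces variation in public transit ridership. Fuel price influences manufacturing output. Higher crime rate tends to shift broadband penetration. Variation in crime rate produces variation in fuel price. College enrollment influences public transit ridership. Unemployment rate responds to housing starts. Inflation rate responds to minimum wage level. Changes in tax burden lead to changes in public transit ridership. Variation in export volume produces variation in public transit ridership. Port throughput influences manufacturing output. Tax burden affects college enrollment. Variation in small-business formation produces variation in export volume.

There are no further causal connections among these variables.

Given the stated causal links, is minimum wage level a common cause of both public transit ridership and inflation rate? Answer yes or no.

Minimum wage level has no stated causal path to public transit ridership. A confounder must cause both variables, so minimum wage level does not qualify.

no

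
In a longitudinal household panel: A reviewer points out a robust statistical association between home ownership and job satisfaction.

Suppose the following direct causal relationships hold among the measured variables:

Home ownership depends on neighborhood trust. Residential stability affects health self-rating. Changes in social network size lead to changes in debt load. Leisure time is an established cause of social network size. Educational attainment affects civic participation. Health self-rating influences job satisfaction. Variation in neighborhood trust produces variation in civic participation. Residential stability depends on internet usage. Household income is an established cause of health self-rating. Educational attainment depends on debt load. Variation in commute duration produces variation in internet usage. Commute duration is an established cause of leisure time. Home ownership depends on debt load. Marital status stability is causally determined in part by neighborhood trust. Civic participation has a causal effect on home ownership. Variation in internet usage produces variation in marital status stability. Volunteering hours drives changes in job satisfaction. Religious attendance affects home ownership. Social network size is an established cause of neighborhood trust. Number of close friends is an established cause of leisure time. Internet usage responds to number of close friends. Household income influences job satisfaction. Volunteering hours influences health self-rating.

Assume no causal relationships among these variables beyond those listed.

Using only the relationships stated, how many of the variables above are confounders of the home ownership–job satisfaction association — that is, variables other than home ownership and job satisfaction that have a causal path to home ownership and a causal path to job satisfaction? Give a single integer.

The common causes are: commute duration (to home ownership via commute duration → leisure time → social network size → debt load → home ownership; to job satisfaction via commute duration → internet usage → residential stability → health self-rating → job satisfaction); number of close friends (to home ownership via number of close friends → leisure time → social network size → debt load → home ownership; to job satisfaction via number of close friends → internet usage → residential stability → health self-rating → job satisfaction).
Every other variable lacks a causal path to at least one of home ownership and job satisfaction.

2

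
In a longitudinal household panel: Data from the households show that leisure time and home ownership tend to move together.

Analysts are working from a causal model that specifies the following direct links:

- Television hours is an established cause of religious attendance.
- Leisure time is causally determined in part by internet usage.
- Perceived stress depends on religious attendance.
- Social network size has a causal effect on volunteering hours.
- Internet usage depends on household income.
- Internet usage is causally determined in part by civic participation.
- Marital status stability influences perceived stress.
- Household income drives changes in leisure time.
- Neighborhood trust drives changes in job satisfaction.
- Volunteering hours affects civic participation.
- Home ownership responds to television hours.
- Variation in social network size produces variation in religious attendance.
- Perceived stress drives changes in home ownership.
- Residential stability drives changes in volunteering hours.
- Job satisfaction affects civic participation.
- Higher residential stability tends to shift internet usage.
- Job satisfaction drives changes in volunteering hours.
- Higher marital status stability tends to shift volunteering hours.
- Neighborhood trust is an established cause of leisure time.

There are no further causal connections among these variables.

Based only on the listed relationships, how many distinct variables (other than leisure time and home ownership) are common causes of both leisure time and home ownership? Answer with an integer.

2

The common causes are: marital status stability (to leisure time via marital status stability → volunteering hours → civic participation → internet usage → leisure time; to home ownership via marital status stability → perceived stress → home ownership); social network size (to leisure time via social network size → volunteering hours → civic participation → internet usage → leisure time; to home ownership via social network size → religious attendance → perceived stress → home ownership).
Every other variable lacks a causal path to at least one of leisure time and home ownership.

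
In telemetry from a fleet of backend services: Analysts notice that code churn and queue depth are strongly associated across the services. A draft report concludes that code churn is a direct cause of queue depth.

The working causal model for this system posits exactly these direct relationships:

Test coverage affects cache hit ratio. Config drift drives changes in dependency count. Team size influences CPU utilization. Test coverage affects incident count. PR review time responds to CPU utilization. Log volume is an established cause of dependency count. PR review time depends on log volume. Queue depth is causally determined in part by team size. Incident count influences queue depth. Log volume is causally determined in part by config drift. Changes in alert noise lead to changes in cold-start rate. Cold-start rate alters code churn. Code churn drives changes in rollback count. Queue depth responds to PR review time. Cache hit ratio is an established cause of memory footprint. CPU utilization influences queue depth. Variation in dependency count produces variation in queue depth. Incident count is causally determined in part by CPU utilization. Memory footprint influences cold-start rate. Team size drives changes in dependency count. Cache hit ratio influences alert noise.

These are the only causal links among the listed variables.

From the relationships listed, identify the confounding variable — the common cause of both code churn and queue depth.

test coverage

Test coverage has a causal path to code churn (test coverage → cache hit ratio → memory footprint → cold-start rate → code churn) and a separate causal path to queue depth (test coverage → incident count → queue depth), so it is a common cause of both.
No stated relationship gives code churn a causal route to queue depth, so the correlation is explained by the shared upstream cause rather than a direct effect.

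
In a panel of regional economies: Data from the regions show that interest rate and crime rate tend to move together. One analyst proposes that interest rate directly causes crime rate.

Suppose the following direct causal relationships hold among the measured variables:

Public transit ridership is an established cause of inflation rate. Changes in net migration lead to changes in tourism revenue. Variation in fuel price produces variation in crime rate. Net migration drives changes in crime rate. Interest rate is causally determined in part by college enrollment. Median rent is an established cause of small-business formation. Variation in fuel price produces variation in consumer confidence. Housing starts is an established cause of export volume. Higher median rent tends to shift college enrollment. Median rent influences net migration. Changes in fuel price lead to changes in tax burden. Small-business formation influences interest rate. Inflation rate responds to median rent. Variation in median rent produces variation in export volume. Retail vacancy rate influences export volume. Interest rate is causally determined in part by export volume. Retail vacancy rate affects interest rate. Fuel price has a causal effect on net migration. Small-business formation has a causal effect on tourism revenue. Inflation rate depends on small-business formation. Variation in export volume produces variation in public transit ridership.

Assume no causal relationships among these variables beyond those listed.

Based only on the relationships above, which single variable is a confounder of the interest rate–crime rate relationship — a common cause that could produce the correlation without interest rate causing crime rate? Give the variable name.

median rent

Median rent has a causal path to interest rate (median rent → small-business formation → interest rate) and a separate causal path to crime rate (median rent → net migration → crime rate), so it is a common cause of both.
No stated relationship gives interest rate a causal route to crime rate, so the correlation is explained by the shared upstream cause rather than a direct effect.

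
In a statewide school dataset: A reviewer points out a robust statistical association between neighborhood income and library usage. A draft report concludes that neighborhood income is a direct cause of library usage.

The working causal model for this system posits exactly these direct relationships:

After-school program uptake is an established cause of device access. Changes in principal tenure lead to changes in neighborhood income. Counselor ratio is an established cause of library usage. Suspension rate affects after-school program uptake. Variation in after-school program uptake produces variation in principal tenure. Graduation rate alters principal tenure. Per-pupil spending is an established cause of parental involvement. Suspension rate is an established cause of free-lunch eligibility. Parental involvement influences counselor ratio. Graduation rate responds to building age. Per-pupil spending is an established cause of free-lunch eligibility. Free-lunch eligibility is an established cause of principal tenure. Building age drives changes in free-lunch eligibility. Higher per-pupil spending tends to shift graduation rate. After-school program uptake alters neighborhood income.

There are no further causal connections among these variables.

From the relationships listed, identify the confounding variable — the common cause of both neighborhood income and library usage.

per-pupil spending

Per-pupil spending has a causal path to neighborhood income (per-pupil spending → graduation rate → principal tenure → neighborhood income) and a separate causal path to library usage (per-pupil spending → parental involvement → counselor ratio → library usage), so it is a common cause of both.
No stated relationship gives neighborhood income a causal route to library usage, so the correlation is explained by the shared upstream cause rather than a direct effect.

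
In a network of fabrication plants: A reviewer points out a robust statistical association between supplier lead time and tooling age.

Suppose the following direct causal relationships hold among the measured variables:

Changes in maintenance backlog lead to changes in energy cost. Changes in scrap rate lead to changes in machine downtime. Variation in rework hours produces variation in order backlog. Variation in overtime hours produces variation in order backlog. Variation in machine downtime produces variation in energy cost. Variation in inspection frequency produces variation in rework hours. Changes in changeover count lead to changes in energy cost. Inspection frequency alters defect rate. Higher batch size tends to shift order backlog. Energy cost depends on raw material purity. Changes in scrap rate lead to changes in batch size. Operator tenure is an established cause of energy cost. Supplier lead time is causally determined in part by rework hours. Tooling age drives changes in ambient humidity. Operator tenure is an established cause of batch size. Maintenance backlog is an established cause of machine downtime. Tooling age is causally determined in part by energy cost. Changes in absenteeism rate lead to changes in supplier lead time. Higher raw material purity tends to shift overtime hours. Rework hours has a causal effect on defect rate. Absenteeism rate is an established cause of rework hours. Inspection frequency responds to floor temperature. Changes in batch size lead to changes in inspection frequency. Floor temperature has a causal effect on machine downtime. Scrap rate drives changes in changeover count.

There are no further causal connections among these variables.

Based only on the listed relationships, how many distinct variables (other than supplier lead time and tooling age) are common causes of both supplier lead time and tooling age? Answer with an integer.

The common causes are: floor temperature (to supplier lead time via floor temperature → inspection frequency → rework hours → supplier lead time; to tooling age via floor temperature → machine downtime → energy cost → tooling age); operator tenure (to supplier lead time via operator tenure → batch size → inspection frequency → rework hours → supplier lead time; to tooling age via operator tenure → energy cost → tooling age); scrap rate (to supplier lead time via scrap rate → batch size → inspection frequency → rework hours → supplier lead time; to tooling age via scrap rate → changeover count → energy cost → tooling age).
Every other variable lacks a causal path to at least one of supplier lead time and tooling age.

3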